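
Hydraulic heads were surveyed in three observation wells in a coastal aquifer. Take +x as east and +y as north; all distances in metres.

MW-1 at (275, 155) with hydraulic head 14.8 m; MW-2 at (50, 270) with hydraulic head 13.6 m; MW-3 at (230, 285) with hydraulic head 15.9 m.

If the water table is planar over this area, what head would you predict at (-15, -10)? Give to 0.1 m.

9.3 m

Three-point gradient (reference MW-1): Δ to MW-2 = (-225, 115, -1.2), Δ to MW-3 = (-45, 130, +1.1).
∂h/∂x = +0.01173, ∂h/∂y = +0.01252 (det = -24075).
h(-15, -10) = 14.8 + (+0.01173)·(-290) + (+0.01252)·(-165) = 14.8 -3.403 -2.066 = 9.331 m.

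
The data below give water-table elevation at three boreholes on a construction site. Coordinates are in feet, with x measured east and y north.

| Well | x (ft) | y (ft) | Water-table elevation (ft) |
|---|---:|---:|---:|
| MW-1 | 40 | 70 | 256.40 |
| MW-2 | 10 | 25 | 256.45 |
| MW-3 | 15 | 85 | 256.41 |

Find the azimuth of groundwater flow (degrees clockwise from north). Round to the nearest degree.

052°

With h = a·x + b·y + c and MW-1 as origin, the differences give:
  (-30)·a + (-45)·b = +0.05
  (-25)·a + 15·b = +0.01
Eliminate b (×15 and ×(-45), subtract): -1575·a = 1.200 → a = ∂h/∂x = -0.0007619
Back-substitute: b = ∂h/∂y = -0.0006032.
Flow direction (−∇h) has components (+0.0007619 E, +0.0006032 N).
Azimuth = atan2(E, N) = atan2(+0.0007619, +0.0006032) = 51.6° ≈ 052°.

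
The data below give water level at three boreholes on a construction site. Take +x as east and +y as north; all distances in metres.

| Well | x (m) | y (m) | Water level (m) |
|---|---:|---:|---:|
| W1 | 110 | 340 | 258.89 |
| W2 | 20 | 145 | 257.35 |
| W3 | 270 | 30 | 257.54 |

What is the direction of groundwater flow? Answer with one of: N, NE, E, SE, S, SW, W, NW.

SW

Three-point gradient (reference W1): Δ to W2 = (-90, -195, -1.54), Δ to W3 = (160, -310, -1.35).
∂h/∂x = +0.003624, ∂h/∂y = +0.006225 (det = 59100).
Flow = −∇h = (-0.003624 east, -0.006225 north), which points southwest.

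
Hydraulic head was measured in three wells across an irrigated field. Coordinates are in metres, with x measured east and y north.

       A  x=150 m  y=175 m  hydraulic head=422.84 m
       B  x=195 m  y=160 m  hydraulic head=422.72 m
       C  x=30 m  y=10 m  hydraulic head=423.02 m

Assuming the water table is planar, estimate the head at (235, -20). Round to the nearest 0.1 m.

With h = a·x + b·y + c and A as origin, the differences give:
  45·a + (-15)·b = -0.12
  (-120)·a + (-165)·b = +0.18
Eliminate b (×(-165) and ×(-15), subtract): -9225·a = 22.500 → a = ∂h/∂x = -0.002439
Back-substitute: b = ∂h/∂y = +0.0006829.
h(235, -20) = 422.84 + (-0.002439)·(85) + (+0.0006829)·(-195) = 422.84 -0.207 -0.133 = 422.500 m.

422.5 m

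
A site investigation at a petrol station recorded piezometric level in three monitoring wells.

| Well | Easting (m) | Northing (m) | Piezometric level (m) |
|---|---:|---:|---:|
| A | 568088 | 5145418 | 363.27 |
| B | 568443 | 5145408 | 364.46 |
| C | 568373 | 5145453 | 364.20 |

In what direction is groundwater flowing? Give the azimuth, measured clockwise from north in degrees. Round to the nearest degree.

280°

Differences from A: to B (Δx, Δy, Δh) = (355, -10, +1.19); to C = (285, 35, +0.93).
Solve a·Δx + b·Δy = Δh: det = 355·35 − 285·(-10) = 15275.
∂h/∂x = [(+1.19)·35 − (+0.93)·(-10)] / 15275 = +0.003336
∂h/∂y = [355·(+0.93) − 285·(+1.19)] / 15275 = -0.0005892
Flow direction (−∇h) has components (-0.003336 E, +0.0005892 N).
Azimuth = atan2(E, N) = atan2(-0.003336, +0.0005892) = 280.0° ≈ 280°.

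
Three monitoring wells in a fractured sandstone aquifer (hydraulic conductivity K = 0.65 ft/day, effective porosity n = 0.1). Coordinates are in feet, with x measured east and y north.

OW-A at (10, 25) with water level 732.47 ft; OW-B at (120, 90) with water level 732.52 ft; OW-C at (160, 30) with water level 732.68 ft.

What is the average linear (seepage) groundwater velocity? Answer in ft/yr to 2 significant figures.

5.3 ft/yr

Taking OW-A as reference: OW-B−OW-A = (110, 65, +0.05); OW-C−OW-A = (150, 5, +0.21).
Determinant of the coordinate differences = 110·5 − 150·65 = -9200.
∂h/∂x = [(+0.05)·5 − (+0.21)·65] / -9200 = +0.001457
∂h/∂y = [110·(+0.21) − 150·(+0.05)] / -9200 = -0.001696
|∇h| = √(0.001457² + -0.001696²) = 0.002236
Seepage velocity v = K·i/n = 0.65 × 0.002236 / 0.1 = 0.01453 ft/day = 5.307 ft/yr.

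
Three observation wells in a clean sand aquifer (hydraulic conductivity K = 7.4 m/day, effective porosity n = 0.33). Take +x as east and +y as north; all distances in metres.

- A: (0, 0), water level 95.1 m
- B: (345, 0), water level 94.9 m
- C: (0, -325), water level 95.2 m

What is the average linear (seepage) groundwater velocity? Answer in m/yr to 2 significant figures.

5.4 m/yr

∂h/∂x = (94.9 − 95.1) / (345 − 0) = -0.0005797
∂h/∂y = (95.2 − 95.1) / (-325 − 0) = -0.0003077
|∇h| = √(-0.0005797² + -0.0003077²) = 0.0006563
Seepage velocity v = K·i/n = 7.4 × 0.0006563 / 0.33 = 0.01472 m/day = 5.376 m/yr.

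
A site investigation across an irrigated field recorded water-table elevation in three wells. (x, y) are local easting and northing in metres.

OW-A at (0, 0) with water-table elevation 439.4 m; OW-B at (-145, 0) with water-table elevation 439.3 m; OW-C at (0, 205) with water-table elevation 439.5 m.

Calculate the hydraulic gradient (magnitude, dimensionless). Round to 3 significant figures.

∂h/∂x = (439.3 − 439.4) / (-145 − 0) = +0.0006897
∂h/∂y = (439.5 − 439.4) / (205 − 0) = +0.0004878
|∇h| = √(0.0006897² + 0.0004878²) = 0.0008448

0.000845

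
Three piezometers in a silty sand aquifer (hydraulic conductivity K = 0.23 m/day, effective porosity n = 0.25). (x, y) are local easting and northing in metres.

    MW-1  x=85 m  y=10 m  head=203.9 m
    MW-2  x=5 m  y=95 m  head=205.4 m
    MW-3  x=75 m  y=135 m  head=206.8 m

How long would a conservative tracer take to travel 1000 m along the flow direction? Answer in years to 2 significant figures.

120 years

With h = a·x + b·y + c and MW-1 as origin, the differences give:
  (-80)·a + 85·b = +1.5
  (-10)·a + 125·b = +2.9
Eliminate b (×125 and ×85, subtract): -9150·a = -59.00 → a = ∂h/∂x = +0.006448
Back-substitute: b = ∂h/∂y = +0.02372.
|∇h| = √(0.006448² + 0.02372²) = 0.02458
Seepage velocity v = K·i/n = 0.23 × 0.02458 / 0.25 = 0.02261 m/day.
t = 1000 / 0.02261 = 4.423e+04 days = 121 years.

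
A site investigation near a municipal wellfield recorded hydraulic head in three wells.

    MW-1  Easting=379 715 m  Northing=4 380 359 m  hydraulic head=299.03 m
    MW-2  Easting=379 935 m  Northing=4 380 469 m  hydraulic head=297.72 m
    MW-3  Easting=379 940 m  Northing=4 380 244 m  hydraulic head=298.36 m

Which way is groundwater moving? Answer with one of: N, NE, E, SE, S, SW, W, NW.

NE

Three-point gradient (reference MW-1): Δ to MW-2 = (220, 110, -1.31), Δ to MW-3 = (225, -115, -0.67).
∂h/∂x = -0.004483, ∂h/∂y = -0.002944 (det = -50050).
Flow = −∇h = (+0.004483 east, +0.002944 north), which points northeast.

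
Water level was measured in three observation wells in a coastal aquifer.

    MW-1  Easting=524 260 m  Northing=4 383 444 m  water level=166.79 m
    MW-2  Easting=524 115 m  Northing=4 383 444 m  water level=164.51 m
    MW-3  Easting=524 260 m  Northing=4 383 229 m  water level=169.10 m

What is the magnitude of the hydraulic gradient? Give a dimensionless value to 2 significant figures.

∂h/∂x = (164.51 − 166.79) / (524115 − 524260) = +0.01572
∂h/∂y = (169.10 − 166.79) / (4383229 − 4383444) = -0.01074
|∇h| = √(0.01572² + -0.01074²) = 0.01904

0.019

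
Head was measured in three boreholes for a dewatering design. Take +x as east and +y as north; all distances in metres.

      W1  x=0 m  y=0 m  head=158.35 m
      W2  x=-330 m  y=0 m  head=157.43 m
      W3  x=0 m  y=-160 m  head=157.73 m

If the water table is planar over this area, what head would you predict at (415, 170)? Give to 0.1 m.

∂h/∂x = (157.43 − 158.35) / (-330 − 0) = +0.002788
∂h/∂y = (157.73 − 158.35) / (-160 − 0) = +0.003875
h(415, 170) = 158.35 + (+0.002788)·(415) + (+0.003875)·(170) = 158.35 +1.157 +0.659 = 160.166 m.

160.2 m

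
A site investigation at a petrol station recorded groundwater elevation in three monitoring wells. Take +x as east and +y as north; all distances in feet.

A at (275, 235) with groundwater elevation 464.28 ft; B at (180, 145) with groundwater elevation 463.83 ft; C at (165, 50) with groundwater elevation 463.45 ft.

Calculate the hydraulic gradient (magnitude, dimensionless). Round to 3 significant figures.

0.00398

With h = a·x + b·y + c and A as origin, the differences give:
  (-95)·a + (-90)·b = -0.45
  (-110)·a + (-185)·b = -0.83
Eliminate b (×(-185) and ×(-90), subtract): 7675·a = 8.550 → a = ∂h/∂x = +0.001114
Back-substitute: b = ∂h/∂y = +0.003824.
|∇h| = √(0.001114² + 0.003824²) = 0.003983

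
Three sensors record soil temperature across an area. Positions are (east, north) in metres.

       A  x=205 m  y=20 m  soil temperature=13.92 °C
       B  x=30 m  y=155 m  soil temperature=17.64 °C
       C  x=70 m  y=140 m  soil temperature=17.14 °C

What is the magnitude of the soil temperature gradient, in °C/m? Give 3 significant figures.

0.0225 °C/m

Differences from A: to B (Δx, Δy, Δh) = (-175, 135, +3.72); to C = (-135, 120, +3.22).
Determinant of the coordinate differences = (-175)·120 − (-135)·135 = -2775.
∂T/∂x = [(+3.72)·120 − (+3.22)·135] / -2775 = -0.004216
∂T/∂y = [(-175)·(+3.22) − (-135)·(+3.72)] / -2775 = +0.02209
|∇f| = √(-0.004216² + 0.02209²) = 0.02249 °C/m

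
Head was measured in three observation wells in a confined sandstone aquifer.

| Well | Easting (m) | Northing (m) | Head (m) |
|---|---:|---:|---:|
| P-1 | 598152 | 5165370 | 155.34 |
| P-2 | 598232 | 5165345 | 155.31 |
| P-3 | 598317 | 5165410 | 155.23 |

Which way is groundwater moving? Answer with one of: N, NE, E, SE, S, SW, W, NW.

Differences from P-1: to P-2 (Δx, Δy, Δh) = (80, -25, -0.03); to P-3 = (165, 40, -0.11).
Determinant of the coordinate differences = 80·40 − 165·(-25) = 7325.
∂h/∂x = [(-0.03)·40 − (-0.11)·(-25)] / 7325 = -0.0005392
∂h/∂y = [80·(-0.11) − 165·(-0.03)] / 7325 = -0.0005256
Flow = −∇h = (+0.0005392 east, +0.0005256 north), which points northeast.

NE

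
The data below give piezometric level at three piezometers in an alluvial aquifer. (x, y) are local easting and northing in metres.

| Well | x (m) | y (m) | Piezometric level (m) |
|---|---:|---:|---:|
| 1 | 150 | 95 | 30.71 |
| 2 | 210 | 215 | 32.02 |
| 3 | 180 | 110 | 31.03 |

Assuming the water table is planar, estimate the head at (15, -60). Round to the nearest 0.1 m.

28.6 m

With h = a·x + b·y + c and 1 as origin, the differences give:
  60·a + 120·b = +1.31
  30·a + 15·b = +0.32
Eliminate b (×15 and ×120, subtract): -2700·a = -18.750 → a = ∂h/∂x = +0.006944
Back-substitute: b = ∂h/∂y = +0.007444.
h(15, -60) = 30.71 + (+0.006944)·(-135) + (+0.007444)·(-155) = 30.71 -0.938 -1.154 = 28.619 m.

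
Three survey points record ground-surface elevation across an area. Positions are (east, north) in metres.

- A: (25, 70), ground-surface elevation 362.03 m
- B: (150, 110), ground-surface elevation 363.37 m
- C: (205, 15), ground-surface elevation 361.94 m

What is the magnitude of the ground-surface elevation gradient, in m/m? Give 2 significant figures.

0.019 m/m

Taking A as reference: B−A = (125, 40, +1.34); C−A = (180, -55, -0.09).
Determinant of the coordinate differences = 125·(-55) − 180·40 = -14075.
∂z/∂x = [(+1.34)·(-55) − (-0.09)·40] / -14075 = +0.004980
∂z/∂y = [125·(-0.09) − 180·(+1.34)] / -14075 = +0.01794
|∇f| = √(0.004980² + 0.01794²) = 0.01862 m/m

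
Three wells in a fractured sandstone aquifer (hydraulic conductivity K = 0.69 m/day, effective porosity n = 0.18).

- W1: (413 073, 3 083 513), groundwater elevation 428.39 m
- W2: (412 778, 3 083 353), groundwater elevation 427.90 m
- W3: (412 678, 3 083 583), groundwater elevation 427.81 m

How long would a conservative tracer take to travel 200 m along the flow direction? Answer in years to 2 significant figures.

93 years

Differences from W1: to W2 (Δx, Δy, Δh) = (-295, -160, -0.49); to W3 = (-395, 70, -0.58).
Solve a·Δx + b·Δy = Δh: det = (-295)·70 − (-395)·(-160) = -83850.
∂h/∂x = [(-0.49)·70 − (-0.58)·(-160)] / -83850 = +0.001516
∂h/∂y = [(-295)·(-0.58) − (-395)·(-0.49)] / -83850 = +0.0002677
|∇h| = √(0.001516² + 0.0002677²) = 0.001539
Seepage velocity v = K·i/n = 0.69 × 0.001539 / 0.18 = 0.005899 m/day.
t = 200 / 0.005899 = 3.39e+04 days = 92.8 years.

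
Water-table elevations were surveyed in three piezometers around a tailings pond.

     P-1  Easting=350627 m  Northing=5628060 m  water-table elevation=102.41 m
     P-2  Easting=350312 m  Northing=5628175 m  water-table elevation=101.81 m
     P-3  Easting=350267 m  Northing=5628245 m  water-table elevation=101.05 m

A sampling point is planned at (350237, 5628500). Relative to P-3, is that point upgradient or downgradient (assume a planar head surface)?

Differences from P-1: to P-2 (Δx, Δy, Δh) = (-315, 115, -0.60); to P-3 = (-360, 185, -1.36).
Solve a·Δx + b·Δy = Δh: det = (-315)·185 − (-360)·115 = -16875.
∂h/∂x = [(-0.60)·185 − (-1.36)·115] / -16875 = -0.002690
∂h/∂y = [(-315)·(-1.36) − (-360)·(-0.60)] / -16875 = -0.01259
Head at (350237, 5628500) = 102.41 + (-0.002690)·(-390) + (-0.01259)·(440) = 97.92 m.
That is lower than the 101.05 m at P-3, so the point is downgradient.

downgradient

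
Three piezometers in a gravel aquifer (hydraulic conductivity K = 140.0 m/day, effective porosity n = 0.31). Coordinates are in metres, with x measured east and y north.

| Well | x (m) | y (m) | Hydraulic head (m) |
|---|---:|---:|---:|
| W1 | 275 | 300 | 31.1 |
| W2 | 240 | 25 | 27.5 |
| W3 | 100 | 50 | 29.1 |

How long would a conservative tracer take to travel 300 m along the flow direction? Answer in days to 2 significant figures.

With h = a·x + b·y + c and W1 as origin, the differences give:
  (-35)·a + (-275)·b = -3.6
  (-175)·a + (-250)·b = -2.0
Eliminate b (×(-250) and ×(-275), subtract): -39375·a = 350.00 → a = ∂h/∂x = -0.008889
Back-substitute: b = ∂h/∂y = +0.01422.
|∇h| = √(-0.008889² + 0.01422²) = 0.01677
Seepage velocity v = K·i/n = 140.0 × 0.01677 / 0.31 = 7.574 m/day.
t = 300 / 7.574 = 39.61 days.

40 days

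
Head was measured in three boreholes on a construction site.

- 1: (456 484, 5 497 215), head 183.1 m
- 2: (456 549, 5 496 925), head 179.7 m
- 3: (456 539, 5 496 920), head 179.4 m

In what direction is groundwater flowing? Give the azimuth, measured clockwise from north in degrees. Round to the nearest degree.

233°

Taking 1 as reference: 2−1 = (65, -290, -3.4); 3−1 = (55, -295, -3.7).
Solve a·Δx + b·Δy = Δh: det = 65·(-295) − 55·(-290) = -3225.
∂h/∂x = [(-3.4)·(-295) − (-3.7)·(-290)] / -3225 = +0.02171
∂h/∂y = [65·(-3.7) − 55·(-3.4)] / -3225 = +0.01659
Flow direction (−∇h) has components (-0.02171 E, -0.01659 N).
Azimuth = atan2(E, N) = atan2(-0.02171, -0.01659) = 232.6° ≈ 233°.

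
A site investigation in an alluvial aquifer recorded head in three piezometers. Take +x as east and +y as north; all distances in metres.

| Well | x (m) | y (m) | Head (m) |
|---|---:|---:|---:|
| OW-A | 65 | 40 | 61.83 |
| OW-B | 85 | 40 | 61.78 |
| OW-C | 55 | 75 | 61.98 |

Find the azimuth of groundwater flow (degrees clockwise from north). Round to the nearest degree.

145°

Differences from OW-A: to OW-B (Δx, Δy, Δh) = (20, 0, -0.05); to OW-C = (-10, 35, +0.15).
Solve a·Δx + b·Δy = Δh: det = 20·35 − (-10)·0 = 700.
∂h/∂x = [(-0.05)·35 − (+0.15)·0] / 700 = -0.002500
∂h/∂y = [20·(+0.15) − (-10)·(-0.05)] / 700 = +0.003571
Flow direction (−∇h) has components (+0.002500 E, -0.003571 N).
Azimuth = atan2(E, N) = atan2(+0.002500, -0.003571) = 145.0° ≈ 145°.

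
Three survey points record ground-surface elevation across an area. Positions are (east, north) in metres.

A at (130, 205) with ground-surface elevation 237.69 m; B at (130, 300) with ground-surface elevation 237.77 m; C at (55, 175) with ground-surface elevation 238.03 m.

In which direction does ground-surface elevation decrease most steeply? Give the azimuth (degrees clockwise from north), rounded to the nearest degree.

100°

Three-point gradient (reference A): Δ to B = (0, 95, +0.08), Δ to C = (-75, -30, +0.34).
∂z/∂x = -0.004870, ∂z/∂y = +0.0008421 (det = 7125).
Steepest decrease is along −∇f: components (+0.004870 E, -0.0008421 N).
Azimuth = atan2(+0.004870, -0.0008421) = 99.8° ≈ 100°.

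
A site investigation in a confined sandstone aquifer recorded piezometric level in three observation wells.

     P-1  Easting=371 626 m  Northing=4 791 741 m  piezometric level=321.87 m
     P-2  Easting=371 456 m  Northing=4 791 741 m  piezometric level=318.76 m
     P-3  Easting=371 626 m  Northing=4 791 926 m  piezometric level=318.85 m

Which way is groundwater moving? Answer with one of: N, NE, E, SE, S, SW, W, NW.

∂h/∂x = (318.76 − 321.87) / (371456 − 371626) = +0.01829
∂h/∂y = (318.85 − 321.87) / (4791926 − 4791741) = -0.01632
Flow = −∇h = (-0.01829 east, +0.01632 north), which points northwest.

NW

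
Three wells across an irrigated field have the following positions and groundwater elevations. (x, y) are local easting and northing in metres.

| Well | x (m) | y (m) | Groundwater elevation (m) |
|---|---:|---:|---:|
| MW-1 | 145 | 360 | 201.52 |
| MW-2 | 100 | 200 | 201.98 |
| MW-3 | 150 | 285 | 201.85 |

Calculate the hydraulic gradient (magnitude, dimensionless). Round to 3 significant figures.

0.00601

Taking MW-1 as reference: MW-2−MW-1 = (-45, -160, +0.46); MW-3−MW-1 = (5, -75, +0.33).
Solve a·Δx + b·Δy = Δh: det = (-45)·(-75) − 5·(-160) = 4175.
∂h/∂x = [(+0.46)·(-75) − (+0.33)·(-160)] / 4175 = +0.004383
∂h/∂y = [(-45)·(+0.33) − 5·(+0.46)] / 4175 = -0.004108
|∇h| = √(0.004383² + -0.004108²) = 0.006007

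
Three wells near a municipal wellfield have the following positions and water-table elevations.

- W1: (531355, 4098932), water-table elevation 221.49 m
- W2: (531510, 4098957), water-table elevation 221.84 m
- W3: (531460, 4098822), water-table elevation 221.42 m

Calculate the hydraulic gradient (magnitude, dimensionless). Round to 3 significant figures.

Differences from W1: to W2 (Δx, Δy, Δh) = (155, 25, +0.35); to W3 = (105, -110, -0.07).
Determinant of the coordinate differences = 155·(-110) − 105·25 = -19675.
∂h/∂x = [(+0.35)·(-110) − (-0.07)·25] / -19675 = +0.001868
∂h/∂y = [155·(-0.07) − 105·(+0.35)] / -19675 = +0.002419
|∇h| = √(0.001868² + 0.002419²) = 0.003056

0.00306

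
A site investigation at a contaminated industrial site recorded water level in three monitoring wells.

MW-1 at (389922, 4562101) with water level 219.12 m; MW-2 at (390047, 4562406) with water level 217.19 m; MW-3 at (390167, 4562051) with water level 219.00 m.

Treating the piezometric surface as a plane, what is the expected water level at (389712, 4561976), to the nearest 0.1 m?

220.2 m

Differences from MW-1: to MW-2 (Δx, Δy, Δh) = (125, 305, -1.93); to MW-3 = (245, -50, -0.12).
Solve a·Δx + b·Δy = Δh: det = 125·(-50) − 245·305 = -80975.
∂h/∂x = [(-1.93)·(-50) − (-0.12)·305] / -80975 = -0.001644
∂h/∂y = [125·(-0.12) − 245·(-1.93)] / -80975 = -0.005654
h(389712, 4561976) = 219.12 + (-0.001644)·(-210) + (-0.005654)·(-125) = 219.12 +0.345 +0.707 = 220.172 m.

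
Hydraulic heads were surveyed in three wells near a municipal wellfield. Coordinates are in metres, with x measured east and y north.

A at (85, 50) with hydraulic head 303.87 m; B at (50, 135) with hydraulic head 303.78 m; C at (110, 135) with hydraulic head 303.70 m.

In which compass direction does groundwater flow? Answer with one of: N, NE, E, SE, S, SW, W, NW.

NE

Three-point gradient (reference A): Δ to B = (-35, 85, -0.09), Δ to C = (25, 85, -0.17).
∂h/∂x = -0.001333, ∂h/∂y = -0.001608 (det = -5100).
Flow = −∇h = (+0.001333 east, +0.001608 north), which points northeast.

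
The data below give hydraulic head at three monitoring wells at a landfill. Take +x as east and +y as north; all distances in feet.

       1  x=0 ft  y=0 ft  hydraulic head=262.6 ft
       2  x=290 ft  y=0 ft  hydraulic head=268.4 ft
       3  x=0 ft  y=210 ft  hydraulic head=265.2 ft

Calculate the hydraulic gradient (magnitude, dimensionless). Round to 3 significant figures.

∂h/∂x = (268.4 − 262.6) / (290 − 0) = +0.02000
∂h/∂y = (265.2 − 262.6) / (210 − 0) = +0.01238
|∇h| = √(0.02000² + 0.01238²) = 0.02352

0.0235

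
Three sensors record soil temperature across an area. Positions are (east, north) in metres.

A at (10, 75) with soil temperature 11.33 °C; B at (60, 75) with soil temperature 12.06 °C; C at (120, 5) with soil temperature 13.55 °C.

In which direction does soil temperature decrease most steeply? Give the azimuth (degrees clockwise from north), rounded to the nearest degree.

301°

With T = a·x + b·y + c and A as origin, the differences give:
  50·a + 0·b = +0.73
  110·a + (-70)·b = +2.22
Eliminate b (×(-70) and ×0, subtract): -3500·a = -51.100 → a = ∂T/∂x = +0.01460
Back-substitute: b = ∂T/∂y = -0.008771.
Steepest decrease is along −∇f: components (-0.01460 E, +0.008771 N).
Azimuth = atan2(-0.01460, +0.008771) = 301.0° ≈ 301°.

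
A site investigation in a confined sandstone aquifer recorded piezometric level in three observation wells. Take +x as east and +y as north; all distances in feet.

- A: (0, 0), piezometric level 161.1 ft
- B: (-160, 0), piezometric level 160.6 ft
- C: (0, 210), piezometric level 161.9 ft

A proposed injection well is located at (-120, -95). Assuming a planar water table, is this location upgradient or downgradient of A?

∂h/∂x = (160.6 − 161.1) / (-160 − 0) = +0.003125
∂h/∂y = (161.9 − 161.1) / (210 − 0) = +0.003810
Head at (-120, -95) = 161.1 + (+0.003125)·(-120) + (+0.003810)·(-95) = 160.36 ft.
That is lower than the 161.1 ft at A, so the point is downgradient.

downgradient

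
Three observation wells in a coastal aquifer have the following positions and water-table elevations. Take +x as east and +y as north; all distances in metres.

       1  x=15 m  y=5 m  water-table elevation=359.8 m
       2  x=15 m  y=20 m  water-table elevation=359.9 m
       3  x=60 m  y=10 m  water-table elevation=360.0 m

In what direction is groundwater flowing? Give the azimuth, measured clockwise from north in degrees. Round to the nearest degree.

209°

Differences from 1: to 2 (Δx, Δy, Δh) = (0, 15, +0.1); to 3 = (45, 5, +0.2).
Determinant of the coordinate differences = 0·5 − 45·15 = -675.
∂h/∂x = [(+0.1)·5 − (+0.2)·15] / -675 = +0.003704
∂h/∂y = [0·(+0.2) − 45·(+0.1)] / -675 = +0.006667
Flow direction (−∇h) has components (-0.003704 E, -0.006667 N).
Azimuth = atan2(E, N) = atan2(-0.003704, -0.006667) = 209.1° ≈ 209°.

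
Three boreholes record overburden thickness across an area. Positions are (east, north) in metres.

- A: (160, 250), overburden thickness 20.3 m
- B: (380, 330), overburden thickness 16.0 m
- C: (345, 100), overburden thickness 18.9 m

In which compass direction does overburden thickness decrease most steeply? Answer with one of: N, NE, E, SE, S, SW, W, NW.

NE

Taking A as reference: B−A = (220, 80, -4.3); C−A = (185, -150, -1.4).
Solve a·Δx + b·Δy = Δd: det = 220·(-150) − 185·80 = -47800.
∂d/∂x = [(-4.3)·(-150) − (-1.4)·80] / -47800 = -0.01584
∂d/∂y = [220·(-1.4) − 185·(-4.3)] / -47800 = -0.01020
Steepest decrease is along −∇f = (+0.01584 E, +0.01020 N) → northeast.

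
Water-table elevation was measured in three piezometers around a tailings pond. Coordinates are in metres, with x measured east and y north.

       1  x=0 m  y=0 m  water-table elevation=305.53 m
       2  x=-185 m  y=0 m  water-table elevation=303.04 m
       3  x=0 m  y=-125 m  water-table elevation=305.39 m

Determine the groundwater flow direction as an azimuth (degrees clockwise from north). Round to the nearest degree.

265°

∂h/∂x = (303.04 − 305.53) / (-185 − 0) = +0.01346
∂h/∂y = (305.39 − 305.53) / (-125 − 0) = +0.001120
Flow direction (−∇h) has components (-0.01346 E, -0.001120 N).
Azimuth = atan2(E, N) = atan2(-0.01346, -0.001120) = 265.2° ≈ 265°.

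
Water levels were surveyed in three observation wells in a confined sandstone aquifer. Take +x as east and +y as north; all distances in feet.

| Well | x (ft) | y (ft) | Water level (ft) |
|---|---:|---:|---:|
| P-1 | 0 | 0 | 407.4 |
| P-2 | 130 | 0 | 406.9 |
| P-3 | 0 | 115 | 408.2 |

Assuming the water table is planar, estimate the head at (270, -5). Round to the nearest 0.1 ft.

∂h/∂x = (406.9 − 407.4) / (130 − 0) = -0.003846
∂h/∂y = (408.2 − 407.4) / (115 − 0) = +0.006957
h(270, -5) = 407.4 + (-0.003846)·(270) + (+0.006957)·(-5) = 407.4 -1.038 -0.035 = 406.327 ft.

406.3 ft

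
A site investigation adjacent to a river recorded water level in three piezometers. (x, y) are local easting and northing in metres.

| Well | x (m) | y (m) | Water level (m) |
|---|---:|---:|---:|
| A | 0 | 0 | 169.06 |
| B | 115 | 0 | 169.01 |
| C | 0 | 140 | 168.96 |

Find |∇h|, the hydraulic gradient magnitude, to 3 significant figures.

∂h/∂x = (169.01 − 169.06) / (115 − 0) = -0.0004348
∂h/∂y = (168.96 − 169.06) / (140 − 0) = -0.0007143
|∇h| = √(-0.0004348² + -0.0007143²) = 0.0008362

0.000836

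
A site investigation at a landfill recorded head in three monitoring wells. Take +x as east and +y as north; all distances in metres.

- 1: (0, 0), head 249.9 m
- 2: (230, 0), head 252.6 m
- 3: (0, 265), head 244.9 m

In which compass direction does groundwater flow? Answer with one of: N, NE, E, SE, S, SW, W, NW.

NW

∂h/∂x = (252.6 − 249.9) / (230 − 0) = +0.01174
∂h/∂y = (244.9 − 249.9) / (265 − 0) = -0.01887
Flow = −∇h = (-0.01174 east, +0.01887 north), which points northwest.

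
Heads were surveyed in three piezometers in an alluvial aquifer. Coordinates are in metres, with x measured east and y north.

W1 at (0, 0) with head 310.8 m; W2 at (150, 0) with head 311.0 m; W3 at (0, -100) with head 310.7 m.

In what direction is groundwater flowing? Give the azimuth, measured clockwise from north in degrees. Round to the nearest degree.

∂h/∂x = (311.0 − 310.8) / (150 − 0) = +0.001333
∂h/∂y = (310.7 − 310.8) / (-100 − 0) = +0.001000
Flow direction (−∇h) has components (-0.001333 E, -0.001000 N).
Azimuth = atan2(E, N) = atan2(-0.001333, -0.001000) = 233.1° ≈ 233°.

233°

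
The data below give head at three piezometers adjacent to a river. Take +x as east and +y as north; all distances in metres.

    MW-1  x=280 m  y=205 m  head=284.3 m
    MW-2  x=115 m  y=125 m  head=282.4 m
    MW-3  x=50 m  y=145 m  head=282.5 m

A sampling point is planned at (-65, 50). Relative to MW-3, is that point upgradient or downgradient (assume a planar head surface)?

With h = a·x + b·y + c and MW-1 as origin, the differences give:
  (-165)·a + (-80)·b = -1.9
  (-230)·a + (-60)·b = -1.8
Eliminate b (×(-60) and ×(-80), subtract): -8500·a = -30.00 → a = ∂h/∂x = +0.003529
Back-substitute: b = ∂h/∂y = +0.01647.
Head at (-65, 50) = 284.3 + (+0.003529)·(-345) + (+0.01647)·(-155) = 280.53 m.
That is lower than the 282.5 m at MW-3, so the point is downgradient.

downgradient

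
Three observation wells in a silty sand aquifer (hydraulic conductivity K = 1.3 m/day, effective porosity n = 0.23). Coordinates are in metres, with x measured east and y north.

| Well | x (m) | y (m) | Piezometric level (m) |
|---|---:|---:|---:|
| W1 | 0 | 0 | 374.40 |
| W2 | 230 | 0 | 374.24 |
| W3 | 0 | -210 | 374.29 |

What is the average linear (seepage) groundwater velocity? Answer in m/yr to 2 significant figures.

∂h/∂x = (374.24 − 374.40) / (230 − 0) = -0.0006957
∂h/∂y = (374.29 − 374.40) / (-210 − 0) = +0.0005238
|∇h| = √(-0.0006957² + 0.0005238²) = 0.0008708
Seepage velocity v = K·i/n = 1.3 × 0.0008708 / 0.23 = 0.004922 m/day = 1.798 m/yr.

1.8 m/yr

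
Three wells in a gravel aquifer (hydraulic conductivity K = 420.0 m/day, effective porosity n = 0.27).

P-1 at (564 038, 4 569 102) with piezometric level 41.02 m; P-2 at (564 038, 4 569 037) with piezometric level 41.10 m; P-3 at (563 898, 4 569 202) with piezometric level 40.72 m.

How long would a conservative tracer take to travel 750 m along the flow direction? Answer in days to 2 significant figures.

270 days

Taking P-1 as reference: P-2−P-1 = (0, -65, +0.08); P-3−P-1 = (-140, 100, -0.30).
Determinant of the coordinate differences = 0·100 − (-140)·(-65) = -9100.
∂h/∂x = [(+0.08)·100 − (-0.30)·(-65)] / -9100 = +0.001264
∂h/∂y = [0·(-0.30) − (-140)·(+0.08)] / -9100 = -0.001231
|∇h| = √(0.001264² + -0.001231²) = 0.001764
Seepage velocity v = K·i/n = 420.0 × 0.001764 / 0.27 = 2.744 m/day.
t = 750 / 2.744 = 273.3 days.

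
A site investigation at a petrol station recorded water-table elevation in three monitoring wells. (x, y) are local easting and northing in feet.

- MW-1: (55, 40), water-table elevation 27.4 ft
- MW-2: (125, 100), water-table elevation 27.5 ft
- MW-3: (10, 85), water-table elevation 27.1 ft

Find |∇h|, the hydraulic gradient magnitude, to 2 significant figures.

0.0048

Differences from MW-1: to MW-2 (Δx, Δy, Δh) = (70, 60, +0.1); to MW-3 = (-45, 45, -0.3).
Determinant of the coordinate differences = 70·45 − (-45)·60 = 5850.
∂h/∂x = [(+0.1)·45 − (-0.3)·60] / 5850 = +0.003846
∂h/∂y = [70·(-0.3) − (-45)·(+0.1)] / 5850 = -0.002821
|∇h| = √(0.003846² + -0.002821²) = 0.00477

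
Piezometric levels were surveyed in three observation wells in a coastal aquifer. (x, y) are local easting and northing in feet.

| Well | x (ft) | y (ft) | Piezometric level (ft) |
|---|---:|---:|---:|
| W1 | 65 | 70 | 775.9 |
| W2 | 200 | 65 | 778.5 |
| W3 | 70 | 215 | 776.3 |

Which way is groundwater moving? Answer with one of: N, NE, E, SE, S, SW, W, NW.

W

With h = a·x + b·y + c and W1 as origin, the differences give:
  135·a + (-5)·b = +2.6
  5·a + 145·b = +0.4
Eliminate b (×145 and ×(-5), subtract): 19600·a = 379.00 → a = ∂h/∂x = +0.01934
Back-substitute: b = ∂h/∂y = +0.002092.
Flow = −∇h = (-0.01934 east, -0.002092 north), which points west.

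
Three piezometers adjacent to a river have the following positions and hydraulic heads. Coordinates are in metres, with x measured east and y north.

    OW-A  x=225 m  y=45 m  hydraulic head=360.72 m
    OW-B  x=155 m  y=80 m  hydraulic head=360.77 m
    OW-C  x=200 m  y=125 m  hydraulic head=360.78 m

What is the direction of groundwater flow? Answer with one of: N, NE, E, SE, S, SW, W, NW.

SE

Three-point gradient (reference OW-A): Δ to OW-B = (-70, 35, +0.05), Δ to OW-C = (-25, 80, +0.06).
∂h/∂x = -0.0004021, ∂h/∂y = +0.0006243 (det = -4725).
Flow = −∇h = (+0.0004021 east, -0.0006243 north), which points southeast.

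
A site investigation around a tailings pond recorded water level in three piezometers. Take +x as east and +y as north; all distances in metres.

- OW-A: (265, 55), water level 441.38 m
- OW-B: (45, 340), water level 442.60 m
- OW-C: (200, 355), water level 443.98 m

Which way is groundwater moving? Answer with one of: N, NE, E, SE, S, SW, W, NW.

Differences from OW-A: to OW-B (Δx, Δy, Δh) = (-220, 285, +1.22); to OW-C = (-65, 300, +2.60).
Determinant of the coordinate differences = (-220)·300 − (-65)·285 = -47475.
∂h/∂x = [(+1.22)·300 − (+2.60)·285] / -47475 = +0.007899
∂h/∂y = [(-220)·(+2.60) − (-65)·(+1.22)] / -47475 = +0.01038
Flow = −∇h = (-0.007899 east, -0.01038 north), which points southwest.

SW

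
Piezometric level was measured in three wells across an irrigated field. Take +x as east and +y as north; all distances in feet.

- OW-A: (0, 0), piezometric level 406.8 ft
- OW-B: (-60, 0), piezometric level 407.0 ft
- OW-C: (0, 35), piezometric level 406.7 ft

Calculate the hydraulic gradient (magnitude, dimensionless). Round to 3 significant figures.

0.00439

∂h/∂x = (407.0 − 406.8) / (-60 − 0) = -0.003333
∂h/∂y = (406.7 − 406.8) / (35 − 0) = -0.002857
|∇h| = √(-0.003333² + -0.002857²) = 0.00439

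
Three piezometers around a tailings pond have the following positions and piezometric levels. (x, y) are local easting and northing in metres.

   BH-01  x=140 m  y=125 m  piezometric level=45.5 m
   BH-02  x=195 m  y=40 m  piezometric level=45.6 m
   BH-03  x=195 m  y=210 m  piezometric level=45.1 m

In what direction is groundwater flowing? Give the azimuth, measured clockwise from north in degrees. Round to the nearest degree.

043°

Differences from BH-01: to BH-02 (Δx, Δy, Δh) = (55, -85, +0.1); to BH-03 = (55, 85, -0.4).
Solve a·Δx + b·Δy = Δh: det = 55·85 − 55·(-85) = 9350.
∂h/∂x = [(+0.1)·85 − (-0.4)·(-85)] / 9350 = -0.002727
∂h/∂y = [55·(-0.4) − 55·(+0.1)] / 9350 = -0.002941
Flow direction (−∇h) has components (+0.002727 E, +0.002941 N).
Azimuth = atan2(E, N) = atan2(+0.002727, +0.002941) = 42.8° ≈ 043°.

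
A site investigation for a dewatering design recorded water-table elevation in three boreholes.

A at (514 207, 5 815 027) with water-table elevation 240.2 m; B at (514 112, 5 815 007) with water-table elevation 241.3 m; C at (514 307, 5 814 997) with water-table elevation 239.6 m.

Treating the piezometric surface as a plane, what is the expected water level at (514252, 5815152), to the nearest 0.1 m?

Taking A as reference: B−A = (-95, -20, +1.1); C−A = (100, -30, -0.6).
Solve a·Δx + b·Δy = Δh: det = (-95)·(-30) − 100·(-20) = 4850.
∂h/∂x = [(+1.1)·(-30) − (-0.6)·(-20)] / 4850 = -0.009278
∂h/∂y = [(-95)·(-0.6) − 100·(+1.1)] / 4850 = -0.01093
h(514252, 5815152) = 240.2 + (-0.009278)·(45) + (-0.01093)·(125) = 240.2 -0.418 -1.366 = 238.416 m.

238.4 m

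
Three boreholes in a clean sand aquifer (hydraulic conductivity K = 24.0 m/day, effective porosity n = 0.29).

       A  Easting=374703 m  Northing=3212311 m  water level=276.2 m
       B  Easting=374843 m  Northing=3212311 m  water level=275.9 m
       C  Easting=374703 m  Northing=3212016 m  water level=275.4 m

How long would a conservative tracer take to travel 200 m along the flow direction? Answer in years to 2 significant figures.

∂h/∂x = (275.9 − 276.2) / (374843 − 374703) = -0.002143
∂h/∂y = (275.4 − 276.2) / (3212016 − 3212311) = +0.002712
|∇h| = √(-0.002143² + 0.002712²) = 0.003457
Seepage velocity v = K·i/n = 24.0 × 0.003457 / 0.29 = 0.2861 m/day.
t = 200 / 0.2861 = 699.1 days = 1.91 years.

1.9 years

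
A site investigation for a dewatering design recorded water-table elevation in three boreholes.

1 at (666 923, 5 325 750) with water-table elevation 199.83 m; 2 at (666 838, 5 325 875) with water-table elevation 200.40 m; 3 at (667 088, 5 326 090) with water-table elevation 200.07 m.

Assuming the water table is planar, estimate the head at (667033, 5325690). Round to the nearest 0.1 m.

Taking 1 as reference: 2−1 = (-85, 125, +0.57); 3−1 = (165, 340, +0.24).
Solve a·Δx + b·Δy = Δh: det = (-85)·340 − 165·125 = -49525.
∂h/∂x = [(+0.57)·340 − (+0.24)·125] / -49525 = -0.003307
∂h/∂y = [(-85)·(+0.24) − 165·(+0.57)] / -49525 = +0.002311
h(667033, 5325690) = 199.83 + (-0.003307)·(110) + (+0.002311)·(-60) = 199.83 -0.364 -0.139 = 199.328 m.

199.3 m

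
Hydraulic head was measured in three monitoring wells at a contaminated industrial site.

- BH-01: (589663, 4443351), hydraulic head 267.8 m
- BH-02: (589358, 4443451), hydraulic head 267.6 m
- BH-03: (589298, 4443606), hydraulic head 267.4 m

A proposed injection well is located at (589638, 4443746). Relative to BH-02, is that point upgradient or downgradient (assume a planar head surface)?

downgradient

With h = a·x + b·y + c and BH-01 as origin, the differences give:
  (-305)·a + 100·b = -0.2
  (-365)·a + 255·b = -0.4
Eliminate b (×255 and ×100, subtract): -41275·a = -11.00 → a = ∂h/∂x = +0.0002665
Back-substitute: b = ∂h/∂y = -0.001187.
Head at (589638, 4443746) = 267.8 + (+0.0002665)·(-25) + (-0.001187)·(395) = 267.32 m.
That is lower than the 267.6 m at BH-02, so the point is downgradient.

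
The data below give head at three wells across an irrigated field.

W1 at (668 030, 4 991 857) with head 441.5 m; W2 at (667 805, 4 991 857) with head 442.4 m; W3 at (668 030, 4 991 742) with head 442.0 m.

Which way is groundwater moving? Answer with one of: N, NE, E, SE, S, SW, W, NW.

∂h/∂x = (442.4 − 441.5) / (667805 − 668030) = -0.004000
∂h/∂y = (442.0 − 441.5) / (4991742 − 4991857) = -0.004348
Flow = −∇h = (+0.004000 east, +0.004348 north), which points northeast.

NE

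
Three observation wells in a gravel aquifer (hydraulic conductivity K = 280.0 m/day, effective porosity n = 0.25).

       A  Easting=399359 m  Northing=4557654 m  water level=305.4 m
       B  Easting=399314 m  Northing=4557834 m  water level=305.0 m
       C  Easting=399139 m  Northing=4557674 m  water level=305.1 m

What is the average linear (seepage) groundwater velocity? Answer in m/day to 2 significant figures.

2.5 m/day

Differences from A: to B (Δx, Δy, Δh) = (-45, 180, -0.4); to C = (-220, 20, -0.3).
Solve a·Δx + b·Δy = Δh: det = (-45)·20 − (-220)·180 = 38700.
∂h/∂x = [(-0.4)·20 − (-0.3)·180] / 38700 = +0.001189
∂h/∂y = [(-45)·(-0.3) − (-220)·(-0.4)] / 38700 = -0.001925
|∇h| = √(0.001189² + -0.001925²) = 0.002263
Seepage velocity v = K·i/n = 280.0 × 0.002263 / 0.25 = 2.535 m/day.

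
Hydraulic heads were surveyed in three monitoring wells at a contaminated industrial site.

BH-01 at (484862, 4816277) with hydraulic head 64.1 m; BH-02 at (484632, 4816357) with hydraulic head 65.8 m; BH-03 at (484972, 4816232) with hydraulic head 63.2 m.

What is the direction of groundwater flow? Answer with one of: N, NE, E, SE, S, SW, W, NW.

S

Differences from BH-01: to BH-02 (Δx, Δy, Δh) = (-230, 80, +1.7); to BH-03 = (110, -45, -0.9).
Determinant of the coordinate differences = (-230)·(-45) − 110·80 = 1550.
∂h/∂x = [(+1.7)·(-45) − (-0.9)·80] / 1550 = -0.002903
∂h/∂y = [(-230)·(-0.9) − 110·(+1.7)] / 1550 = +0.01290
Flow = −∇h = (+0.002903 east, -0.01290 north), which points south.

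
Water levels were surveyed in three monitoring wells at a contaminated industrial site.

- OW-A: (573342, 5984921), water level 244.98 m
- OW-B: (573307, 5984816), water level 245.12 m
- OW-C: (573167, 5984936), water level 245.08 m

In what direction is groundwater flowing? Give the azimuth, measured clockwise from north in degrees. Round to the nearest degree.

031°

Differences from OW-A: to OW-B (Δx, Δy, Δh) = (-35, -105, +0.14); to OW-C = (-175, 15, +0.10).
Solve a·Δx + b·Δy = Δh: det = (-35)·15 − (-175)·(-105) = -18900.
∂h/∂x = [(+0.14)·15 − (+0.10)·(-105)] / -18900 = -0.0006667
∂h/∂y = [(-35)·(+0.10) − (-175)·(+0.14)] / -18900 = -0.001111
Flow direction (−∇h) has components (+0.0006667 E, +0.001111 N).
Azimuth = atan2(E, N) = atan2(+0.0006667, +0.001111) = 31.0° ≈ 031°.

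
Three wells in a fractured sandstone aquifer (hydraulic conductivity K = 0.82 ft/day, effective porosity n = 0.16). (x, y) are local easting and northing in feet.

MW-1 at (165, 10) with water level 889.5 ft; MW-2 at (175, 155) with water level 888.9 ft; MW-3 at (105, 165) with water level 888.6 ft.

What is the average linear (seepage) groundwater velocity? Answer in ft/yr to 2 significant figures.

With h = a·x + b·y + c and MW-1 as origin, the differences give:
  10·a + 145·b = -0.6
  (-60)·a + 155·b = -0.9
Eliminate b (×155 and ×145, subtract): 10250·a = 37.50 → a = ∂h/∂x = +0.003659
Back-substitute: b = ∂h/∂y = -0.004390.
|∇h| = √(0.003659² + -0.004390²) = 0.005715
Seepage velocity v = K·i/n = 0.82 × 0.005715 / 0.16 = 0.02929 ft/day = 10.7 ft/yr.

11 ft/yr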